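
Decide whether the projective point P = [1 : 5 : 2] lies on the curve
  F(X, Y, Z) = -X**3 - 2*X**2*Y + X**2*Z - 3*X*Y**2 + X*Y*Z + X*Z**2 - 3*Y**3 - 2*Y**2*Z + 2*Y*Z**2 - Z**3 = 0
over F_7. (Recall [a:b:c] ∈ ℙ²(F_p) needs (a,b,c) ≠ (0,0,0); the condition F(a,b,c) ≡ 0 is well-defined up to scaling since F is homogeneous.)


F(1,5,2) ≡ 5 (mod 7); P is NOT on the curve.

Evaluate F(1, 5, 2) term-by-term (mod 7).
  -X**3 ↦ -1·1·1·1 = -1
  -2*X**2*Y ↦ -2·1·5·1 = -10
  X**2*Z ↦ 1·1·1·2 = 2
  -3*X*Y**2 ↦ -3·1·25·1 = -75
  X*Y*Z ↦ 1·1·5·2 = 10
  X*Z**2 ↦ 1·1·1·4 = 4
  -3*Y**3 ↦ -3·1·125·1 = -375
  -2*Y**2*Z ↦ -2·1·25·2 = -100
  2*Y*Z**2 ↦ 2·1·5·4 = 40
  -Z**3 ↦ -1·1·1·8 = -8
Sum: F(1, 5, 2) = (-1) + (-10) + (2) + (-75) + (10) + (4) + (-375) + (-100) + (40) + (-8) = -513.
Reducing mod 7: -513 ≡ 5 (mod 7).
Since F(a, b, c) ≡ 5 ≠ 0 (mod 7), P does NOT lie on the curve.


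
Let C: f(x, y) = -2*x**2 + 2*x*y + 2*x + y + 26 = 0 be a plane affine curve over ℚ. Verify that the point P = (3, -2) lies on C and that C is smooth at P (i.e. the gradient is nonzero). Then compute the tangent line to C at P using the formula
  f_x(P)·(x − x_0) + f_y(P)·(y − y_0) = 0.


Tangent line at P: -14*x + 7*y + 56 = 0.

Step 1: f(3, -2) = 0, so P lies on C.
Step 2: partial derivatives
  f_x(x, y) = -4*x + 2*y + 2, f_y(x, y) = 2*x + 1.
  f_x(P) = -14, f_y(P) = 7 (gradient nonzero, so P is smooth).
Step 3: tangent line at P: -14·(x − 3) + 7·(y − -2) = 0.
Expanding: -14*x + 7*y + 56 = 0.


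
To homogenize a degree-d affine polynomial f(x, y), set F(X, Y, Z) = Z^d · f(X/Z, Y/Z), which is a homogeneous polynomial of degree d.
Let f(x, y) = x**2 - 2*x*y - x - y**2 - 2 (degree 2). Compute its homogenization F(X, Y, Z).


F(X, Y, Z) = X**2 - 2*X*Y - X*Z - Y**2 - 2*Z**2

deg(f) = 2.
Substitute x = X/Z, y = Y/Z into f, then multiply by Z^2.
  monomial 1·x^2·y^0 ↦ 1·X^2·Y^0·Z^0.
  monomial -2·x^1·y^1 ↦ -2·X^1·Y^1·Z^0.
  monomial -1·x^1·y^0 ↦ -1·X^1·Y^0·Z^1.
  monomial -1·x^0·y^2 ↦ -1·X^0·Y^2·Z^0.
  monomial -2·x^0·y^0 ↦ -2·X^0·Y^0·Z^2.
Collecting: F(X, Y, Z) = X**2 - 2*X*Y - X*Z - Y**2 - 2*Z**2.


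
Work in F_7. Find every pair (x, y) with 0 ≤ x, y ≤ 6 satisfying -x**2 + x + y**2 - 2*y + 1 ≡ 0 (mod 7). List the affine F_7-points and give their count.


Affine F_7-points: {(0, 1), (1, 1), (2, 4), (2, 5), (6, 4), (6, 5)}; count = 6.

For each of the 49 pairs (x, y) ∈ F_7², evaluate f(x, y) mod 7. Record the zeros.
  x = 0: [0↦1, 1↦0, 2↦1, 3↦4, 4↦2, 5↦2, 6↦4]  zeros at y ∈ {1}
  x = 1: [0↦1, 1↦0, 2↦1, 3↦4, 4↦2, 5↦2, 6↦4]  zeros at y ∈ {1}
  x = 2: [0↦6, 1↦5, 2↦6, 3↦2, 4↦0, 5↦0, 6↦2]  zeros at y ∈ {4, 5}
  x = 3: [0↦2, 1↦1, 2↦2, 3↦5, 4↦3, 5↦3, 6↦5]  zeros at y ∈ ∅
  x = 4: [0↦3, 1↦2, 2↦3, 3↦6, 4↦4, 5↦4, 6↦6]  zeros at y ∈ ∅
  x = 5: [0↦2, 1↦1, 2↦2, 3↦5, 4↦3, 5↦3, 6↦5]  zeros at y ∈ ∅
  x = 6: [0↦6, 1↦5, 2↦6, 3↦2, 4↦0, 5↦0, 6↦2]  zeros at y ∈ {4, 5}
Collecting zeros: affine points = {(0, 1), (1, 1), (2, 4), (2, 5), (6, 4), (6, 5)}.
Total count |C(F_7)_aff| = 6.


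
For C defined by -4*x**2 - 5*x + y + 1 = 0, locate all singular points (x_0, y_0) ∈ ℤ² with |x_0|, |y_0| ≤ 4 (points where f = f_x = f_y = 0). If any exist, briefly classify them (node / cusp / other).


No singular points in the scanned grid; C is smooth there.

Compute partial derivatives:
  f_x = -8*x - 5.
  f_y = 1.
f_y = 1 is a nonzero constant, so f_y never vanishes: no point (x, y) can satisfy f = f_x = f_y = 0. In particular no (x, y) ∈ {−4, ..., 4}² is singular; the curve is smooth.


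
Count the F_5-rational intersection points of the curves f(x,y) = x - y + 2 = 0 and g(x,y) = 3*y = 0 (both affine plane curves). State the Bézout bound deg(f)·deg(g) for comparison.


Common zeros: {(3, 0)}; count = 1; Bézout bound = 1.

deg(f) = 1, deg(g) = 1, so Bézout bound = 1.
Scan x ∈ F_5. For each x, list the y ∈ F_5 with f(x, y) ≡ 0 and those with g(x, y) ≡ 0 (mod 5); the common zeros in that column are the intersection.
  x = 0: f ≡ 0 at y ∈ {2}; g ≡ 0 at y ∈ {0}; common: ∅.
  x = 1: f ≡ 0 at y ∈ {3}; g ≡ 0 at y ∈ {0}; common: ∅.
  x = 2: f ≡ 0 at y ∈ {4}; g ≡ 0 at y ∈ {0}; common: ∅.
  x = 3: f ≡ 0 at y ∈ {0}; g ≡ 0 at y ∈ {0}; common: {0}.
  x = 4: f ≡ 0 at y ∈ {1}; g ≡ 0 at y ∈ {0}; common: ∅.
Collecting: common zeros = {(3, 0)}, so the count is 1.
Comparison with the Bézout bound: 1 ≤ 1 = deg(f)·deg(g), as expected for curves with no common component (the bound is attained).


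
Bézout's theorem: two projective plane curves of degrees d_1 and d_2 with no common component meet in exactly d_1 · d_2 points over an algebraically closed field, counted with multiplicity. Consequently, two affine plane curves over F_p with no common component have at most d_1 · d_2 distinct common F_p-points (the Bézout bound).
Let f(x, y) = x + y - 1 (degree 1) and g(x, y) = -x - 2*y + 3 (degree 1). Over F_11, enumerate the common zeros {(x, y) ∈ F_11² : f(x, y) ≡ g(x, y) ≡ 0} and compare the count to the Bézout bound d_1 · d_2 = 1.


Common zeros: {(10, 2)}; count = 1; Bézout bound = 1.

deg(f) = 1, deg(g) = 1, so Bézout bound = 1.
Scan x ∈ F_11. For each x, list the y ∈ F_11 with f(x, y) ≡ 0 and those with g(x, y) ≡ 0 (mod 11); the common zeros in that column are the intersection.
  x = 0: f ≡ 0 at y ∈ {1}; g ≡ 0 at y ∈ {7}; common: ∅.
  x = 1: f ≡ 0 at y ∈ {0}; g ≡ 0 at y ∈ {1}; common: ∅.
  x = 2: f ≡ 0 at y ∈ {10}; g ≡ 0 at y ∈ {6}; common: ∅.
  x = 3: f ≡ 0 at y ∈ {9}; g ≡ 0 at y ∈ {0}; common: ∅.
  x = 4: f ≡ 0 at y ∈ {8}; g ≡ 0 at y ∈ {5}; common: ∅.
  x = 5: f ≡ 0 at y ∈ {7}; g ≡ 0 at y ∈ {10}; common: ∅.
  x = 6: f ≡ 0 at y ∈ {6}; g ≡ 0 at y ∈ {4}; common: ∅.
  x = 7: f ≡ 0 at y ∈ {5}; g ≡ 0 at y ∈ {9}; common: ∅.
  x = 8: f ≡ 0 at y ∈ {4}; g ≡ 0 at y ∈ {3}; common: ∅.
  x = 9: f ≡ 0 at y ∈ {3}; g ≡ 0 at y ∈ {8}; common: ∅.
  x = 10: f ≡ 0 at y ∈ {2}; g ≡ 0 at y ∈ {2}; common: {2}.
Collecting: common zeros = {(10, 2)}, so the count is 1.
Comparison with the Bézout bound: 1 ≤ 1 = deg(f)·deg(g), as expected for curves with no common component (the bound is attained).


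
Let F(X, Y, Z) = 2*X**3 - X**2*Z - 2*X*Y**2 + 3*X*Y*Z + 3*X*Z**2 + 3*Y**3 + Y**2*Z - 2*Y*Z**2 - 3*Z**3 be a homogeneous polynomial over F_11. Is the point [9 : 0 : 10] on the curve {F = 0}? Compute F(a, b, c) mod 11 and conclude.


F(9,0,10) ≡ 7 (mod 11); P is NOT on the curve.

Evaluate F(9, 0, 10) term-by-term (mod 11).
  2*X**3 ↦ 2·729·1·1 = 1458
  -X**2*Z ↦ -1·81·1·10 = -810
  -2*X*Y**2 ↦ -2·9·0·1 = 0
  3*X*Y*Z ↦ 3·9·0·10 = 0
  3*X*Z**2 ↦ 3·9·1·100 = 2700
  3*Y**3 ↦ 3·1·0·1 = 0
  Y**2*Z ↦ 1·1·0·10 = 0
  -2*Y*Z**2 ↦ -2·1·0·100 = 0
  -3*Z**3 ↦ -3·1·1·1000 = -3000
Sum: F(9, 0, 10) = (1458) + (-810) + (0) + (0) + (2700) + (0) + (0) + (0) + (-3000) = 348.
Reducing mod 11: 348 ≡ 7 (mod 11).
Since F(a, b, c) ≡ 7 ≠ 0 (mod 11), P does NOT lie on the curve.


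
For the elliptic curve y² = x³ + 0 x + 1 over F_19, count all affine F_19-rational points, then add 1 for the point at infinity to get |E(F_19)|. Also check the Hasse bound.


Affine points = {(0, 1), (0, 18), (2, 3), (2, 16), (3, 3), (3, 16), (8, 0), (12, 0), (14, 3), (14, 16), (18, 0)}; affine count = 11; |E(F_19)| = 12.

Discriminant check: Δ ∝ 4a³ + 27b² = 4·0³ + 27·1² = 4·0 + 27·1 ≡ 8 (mod 19). Nonzero ⇒ E is nonsingular.
For each x ∈ F_19, compute rhs = x³ + 0·x + 1 mod 19, then count y ∈ F_19 with y² ≡ rhs.
  x = 0: rhs = 1, matching y values: 1, 18 (2 points).
  x = 1: rhs = 2, matching y values: none (0 points).
  x = 2: rhs = 9, matching y values: 3, 16 (2 points).
  x = 3: rhs = 9, matching y values: 3, 16 (2 points).
  x = 4: rhs = 8, matching y values: none (0 points).
  x = 5: rhs = 12, matching y values: none (0 points).
  x = 6: rhs = 8, matching y values: none (0 points).
  x = 7: rhs = 2, matching y values: none (0 points).
  x = 8: rhs = 0, matching y values: 0 (1 points).
  x = 9: rhs = 8, matching y values: none (0 points).
  x = 10: rhs = 13, matching y values: none (0 points).
  x = 11: rhs = 2, matching y values: none (0 points).
  x = 12: rhs = 0, matching y values: 0 (1 points).
  x = 13: rhs = 13, matching y values: none (0 points).
  x = 14: rhs = 9, matching y values: 3, 16 (2 points).
  x = 15: rhs = 13, matching y values: none (0 points).
  x = 16: rhs = 12, matching y values: none (0 points).
  x = 17: rhs = 12, matching y values: none (0 points).
  x = 18: rhs = 0, matching y values: 0 (1 points).
Total affine count: 11.
Full point count |E(F_19)| = 11 + 1 = 12.
Hasse bound: |12 − (19+1)| = |-8| = 8 ≤ 2√19 ≈ 8.7178 ✓.


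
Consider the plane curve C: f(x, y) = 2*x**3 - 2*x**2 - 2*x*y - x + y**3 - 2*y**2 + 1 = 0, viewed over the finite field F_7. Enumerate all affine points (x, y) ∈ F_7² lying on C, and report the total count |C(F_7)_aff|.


Affine F_7-points: {(0, 1), (1, 0), (2, 0), (3, 4), (4, 1), (4, 2), (4, 6), (5, 0), (5, 3), (5, 6), (6, 6)}; count = 11.

For each of the 49 pairs (x, y) ∈ F_7², evaluate f(x, y) mod 7. Record the zeros.
  x = 0: [0↦1, 1↦0, 2↦1, 3↦3, 4↦5, 5↦6, 6↦5]  zeros at y ∈ {1}
  x = 1: [0↦0, 1↦4, 2↦3, 3↦3, 4↦3, 5↦2, 6↦6]  zeros at y ∈ {0}
  x = 2: [0↦0, 1↦2, 2↦6, 3↦4, 4↦2, 5↦6, 6↦1]  zeros at y ∈ {0}
  x = 3: [0↦6, 1↦6, 2↦1, 3↦4, 4↦0, 5↦2, 6↦2]  zeros at y ∈ {4}
  x = 4: [0↦2, 1↦0, 2↦0, 3↦1, 4↦2, 5↦2, 6↦0]  zeros at y ∈ {1, 2, 6}
  x = 5: [0↦0, 1↦3, 2↦1, 3↦0, 4↦6, 5↦4, 6↦0]  zeros at y ∈ {0, 3, 6}
  x = 6: [0↦5, 1↦6, 2↦2, 3↦6, 4↦3, 5↦6, 6↦0]  zeros at y ∈ {6}
Collecting zeros: affine points = {(0, 1), (1, 0), (2, 0), (3, 4), (4, 1), (4, 2), (4, 6), (5, 0), (5, 3), (5, 6), (6, 6)}.
Total count |C(F_7)_aff| = 11.


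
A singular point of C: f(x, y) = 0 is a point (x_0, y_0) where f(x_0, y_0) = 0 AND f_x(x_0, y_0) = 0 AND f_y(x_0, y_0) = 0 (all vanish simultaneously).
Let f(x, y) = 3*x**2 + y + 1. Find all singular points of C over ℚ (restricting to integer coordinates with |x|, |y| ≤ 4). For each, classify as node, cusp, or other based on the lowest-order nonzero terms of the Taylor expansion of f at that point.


No singular points in the scanned grid; C is smooth there.

Compute partial derivatives:
  f_x = 6*x.
  f_y = 1.
f_y = 1 is a nonzero constant, so f_y never vanishes: no point (x, y) can satisfy f = f_x = f_y = 0. In particular no (x, y) ∈ {−4, ..., 4}² is singular; the curve is smooth.


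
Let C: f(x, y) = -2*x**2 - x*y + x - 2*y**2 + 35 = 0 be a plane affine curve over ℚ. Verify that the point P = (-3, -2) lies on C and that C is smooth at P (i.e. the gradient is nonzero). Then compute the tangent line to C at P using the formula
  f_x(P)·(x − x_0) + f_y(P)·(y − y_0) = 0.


Tangent line at P: 15*x + 11*y + 67 = 0.

Step 1: f(-3, -2) = 0, so P lies on C.
Step 2: partial derivatives
  f_x(x, y) = -4*x - y + 1, f_y(x, y) = -x - 4*y.
  f_x(P) = 15, f_y(P) = 11 (gradient nonzero, so P is smooth).
Step 3: tangent line at P: 15·(x − -3) + 11·(y − -2) = 0.
Expanding: 15*x + 11*y + 67 = 0.


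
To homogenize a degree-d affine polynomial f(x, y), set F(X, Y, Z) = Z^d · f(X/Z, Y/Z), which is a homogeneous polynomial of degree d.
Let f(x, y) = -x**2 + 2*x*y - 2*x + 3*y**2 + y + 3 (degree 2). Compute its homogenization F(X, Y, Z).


F(X, Y, Z) = -X**2 + 2*X*Y - 2*X*Z + 3*Y**2 + Y*Z + 3*Z**2

deg(f) = 2.
Substitute x = X/Z, y = Y/Z into f, then multiply by Z^2.
  monomial -1·x^2·y^0 ↦ -1·X^2·Y^0·Z^0.
  monomial 2·x^1·y^1 ↦ 2·X^1·Y^1·Z^0.
  monomial -2·x^1·y^0 ↦ -2·X^1·Y^0·Z^1.
  monomial 3·x^0·y^2 ↦ 3·X^0·Y^2·Z^0.
  monomial 1·x^0·y^1 ↦ 1·X^0·Y^1·Z^1.
  monomial 3·x^0·y^0 ↦ 3·X^0·Y^0·Z^2.
Collecting: F(X, Y, Z) = -X**2 + 2*X*Y - 2*X*Z + 3*Y**2 + Y*Z + 3*Z**2.


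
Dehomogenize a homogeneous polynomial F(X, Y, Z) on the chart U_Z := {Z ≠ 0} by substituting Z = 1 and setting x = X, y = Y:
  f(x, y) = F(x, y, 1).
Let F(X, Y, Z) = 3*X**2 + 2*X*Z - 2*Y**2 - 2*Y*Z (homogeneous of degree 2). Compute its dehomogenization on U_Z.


f(x, y) = 3*x**2 + 2*x - 2*y**2 - 2*y

On U_Z we set Z = 1. Each monomial c·X^i·Y^j·Z^k in F becomes c·x^i·y^j·1^k = c·x^i·y^j.
Substituting Z = 1: F(X, Y, 1) = 3*x**2 + 2*x - 2*y**2 - 2*y.
Note: deg(f) ≤ deg(F) = 2; strict inequality happens when F is divisible by Z (lost terms).


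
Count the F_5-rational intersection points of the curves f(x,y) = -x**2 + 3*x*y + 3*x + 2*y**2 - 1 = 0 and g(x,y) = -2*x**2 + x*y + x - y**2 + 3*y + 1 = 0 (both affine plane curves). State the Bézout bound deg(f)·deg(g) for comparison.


Common zeros: {(1, 4), (4, 4)}; count = 2; Bézout bound = 4.

deg(f) = 2, deg(g) = 2, so Bézout bound = 4.
Scan x ∈ F_5. For each x, list the y ∈ F_5 with f(x, y) ≡ 0 and those with g(x, y) ≡ 0 (mod 5); the common zeros in that column are the intersection.
  x = 0: f ≡ 0 at y ∈ ∅; g ≡ 0 at y ∈ ∅; common: ∅.
  x = 1: f ≡ 0 at y ∈ {2, 4}; g ≡ 0 at y ∈ {0, 4}; common: {4}.
  x = 2: f ≡ 0 at y ∈ ∅; g ≡ 0 at y ∈ {0}; common: ∅.
  x = 3: f ≡ 0 at y ∈ {1, 2}; g ≡ 0 at y ∈ {3}; common: ∅.
  x = 4: f ≡ 0 at y ∈ {0, 4}; g ≡ 0 at y ∈ {3, 4}; common: {4}.
Collecting: common zeros = {(1, 4), (4, 4)}, so the count is 2.
Comparison with the Bézout bound: 2 ≤ 4 = deg(f)·deg(g), as expected for curves with no common component (the affine F_5-count falls short of the bound because intersections may lie at infinity, over extension fields, or carry multiplicity).


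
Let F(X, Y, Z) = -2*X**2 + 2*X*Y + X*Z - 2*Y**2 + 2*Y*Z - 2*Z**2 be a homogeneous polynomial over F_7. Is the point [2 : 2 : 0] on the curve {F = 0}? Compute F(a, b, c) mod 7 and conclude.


F(2,2,0) ≡ 6 (mod 7); P is NOT on the curve.

Evaluate F(2, 2, 0) term-by-term (mod 7).
  -2*X**2 ↦ -2·4·1·1 = -8
  2*X*Y ↦ 2·2·2·1 = 8
  X*Z ↦ 1·2·1·0 = 0
  -2*Y**2 ↦ -2·1·4·1 = -8
  2*Y*Z ↦ 2·1·2·0 = 0
  -2*Z**2 ↦ -2·1·1·0 = 0
Sum: F(2, 2, 0) = (-8) + (8) + (0) + (-8) + (0) + (0) = -8.
Reducing mod 7: -8 ≡ 6 (mod 7).
Since F(a, b, c) ≡ 6 ≠ 0 (mod 7), P does NOT lie on the curve.


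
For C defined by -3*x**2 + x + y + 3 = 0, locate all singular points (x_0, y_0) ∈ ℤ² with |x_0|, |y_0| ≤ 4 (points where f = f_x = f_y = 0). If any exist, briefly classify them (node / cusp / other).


No singular points in the scanned grid; C is smooth there.

Compute partial derivatives:
  f_x = 1 - 6*x.
  f_y = 1.
f_y = 1 is a nonzero constant, so f_y never vanishes: no point (x, y) can satisfy f = f_x = f_y = 0. In particular no (x, y) ∈ {−4, ..., 4}² is singular; the curve is smooth.


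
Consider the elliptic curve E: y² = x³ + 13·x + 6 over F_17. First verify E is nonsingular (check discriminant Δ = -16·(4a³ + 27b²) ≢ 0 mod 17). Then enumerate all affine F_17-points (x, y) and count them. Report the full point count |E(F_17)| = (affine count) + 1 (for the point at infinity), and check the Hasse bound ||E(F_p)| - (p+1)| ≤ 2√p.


Affine points = {(3, 2), (3, 15), (5, 3), (5, 14), (7, 7), (7, 10), (9, 6), (9, 11), (11, 1), (11, 16), (13, 3), (13, 14), (14, 5), (14, 12), (16, 3), (16, 14)}; affine count = 16; |E(F_17)| = 17.

Discriminant check: Δ ∝ 4a³ + 27b² = 4·13³ + 27·6² = 4·2197 + 27·36 ≡ 2 (mod 17). Nonzero ⇒ E is nonsingular.
For each x ∈ F_17, compute rhs = x³ + 13·x + 6 mod 17, then count y ∈ F_17 with y² ≡ rhs.
  x = 0: rhs = 6, matching y values: none (0 points).
  x = 1: rhs = 3, matching y values: none (0 points).
  x = 2: rhs = 6, matching y values: none (0 points).
  x = 3: rhs = 4, matching y values: 2, 15 (2 points).
  x = 4: rhs = 3, matching y values: none (0 points).
  x = 5: rhs = 9, matching y values: 3, 14 (2 points).
  x = 6: rhs = 11, matching y values: none (0 points).
  x = 7: rhs = 15, matching y values: 7, 10 (2 points).
  x = 8: rhs = 10, matching y values: none (0 points).
  x = 9: rhs = 2, matching y values: 6, 11 (2 points).
  x = 10: rhs = 14, matching y values: none (0 points).
  x = 11: rhs = 1, matching y values: 1, 16 (2 points).
  x = 12: rhs = 3, matching y values: none (0 points).
  x = 13: rhs = 9, matching y values: 3, 14 (2 points).
  x = 14: rhs = 8, matching y values: 5, 12 (2 points).
  x = 15: rhs = 6, matching y values: none (0 points).
  x = 16: rhs = 9, matching y values: 3, 14 (2 points).
Total affine count: 16.
Full point count |E(F_17)| = 16 + 1 = 17.
Hasse bound: |17 − (17+1)| = |-1| = 1 ≤ 2√17 ≈ 8.2462 ✓.


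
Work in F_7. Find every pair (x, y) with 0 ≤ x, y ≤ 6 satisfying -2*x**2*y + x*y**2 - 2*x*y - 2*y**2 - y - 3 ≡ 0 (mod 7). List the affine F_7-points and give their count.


Affine F_7-points: {(2, 3), (3, 2), (4, 1), (4, 2), (6, 1)}; count = 5.

For each of the 49 pairs (x, y) ∈ F_7², evaluate f(x, y) mod 7. Record the zeros.
  x = 0: [0↦4, 1↦1, 2↦1, 3↦4, 4↦3, 5↦5, 6↦3]  zeros at y ∈ ∅
  x = 1: [0↦4, 1↦5, 2↦4, 3↦1, 4↦3, 5↦3, 6↦1]  zeros at y ∈ ∅
  x = 2: [0↦4, 1↦5, 2↦6, 3↦0, 4↦1, 5↦2, 6↦3]  zeros at y ∈ {3}
  x = 3: [0↦4, 1↦1, 2↦0, 3↦1, 4↦4, 5↦2, 6↦2]  zeros at y ∈ {2}
  x = 4: [0↦4, 1↦0, 2↦0, 3↦4, 4↦5, 5↦3, 6↦5]  zeros at y ∈ {1, 2}
  x = 5: [0↦4, 1↦2, 2↦6, 3↦2, 4↦4, 5↦5, 6↦5]  zeros at y ∈ ∅
  x = 6: [0↦4, 1↦0, 2↦4, 3↦2, 4↦1, 5↦1, 6↦2]  zeros at y ∈ {1}
Collecting zeros: affine points = {(2, 3), (3, 2), (4, 1), (4, 2), (6, 1)}.
Total count |C(F_7)_aff| = 5.


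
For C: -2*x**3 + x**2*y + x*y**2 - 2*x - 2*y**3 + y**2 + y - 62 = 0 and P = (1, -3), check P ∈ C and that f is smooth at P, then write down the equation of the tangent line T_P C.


Tangent line at P: -5*x - 64*y - 187 = 0.

Step 1: f(1, -3) = 0, so P lies on C.
Step 2: partial derivatives
  f_x(x, y) = -6*x**2 + 2*x*y + y**2 - 2, f_y(x, y) = x**2 + 2*x*y - 6*y**2 + 2*y + 1.
  f_x(P) = -5, f_y(P) = -64 (gradient nonzero, so P is smooth).
Step 3: tangent line at P: -5·(x − 1) + -64·(y − -3) = 0.
Expanding: -5*x - 64*y - 187 = 0.


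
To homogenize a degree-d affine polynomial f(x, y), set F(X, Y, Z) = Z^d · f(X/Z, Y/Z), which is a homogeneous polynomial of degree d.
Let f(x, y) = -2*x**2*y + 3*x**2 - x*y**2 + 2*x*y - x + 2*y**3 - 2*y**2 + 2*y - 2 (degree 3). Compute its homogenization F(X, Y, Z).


F(X, Y, Z) = -2*X**2*Y + 3*X**2*Z - X*Y**2 + 2*X*Y*Z - X*Z**2 + 2*Y**3 - 2*Y**2*Z + 2*Y*Z**2 - 2*Z**3

deg(f) = 3.
Substitute x = X/Z, y = Y/Z into f, then multiply by Z^3.
  monomial -2·x^2·y^1 ↦ -2·X^2·Y^1·Z^0.
  monomial 3·x^2·y^0 ↦ 3·X^2·Y^0·Z^1.
  monomial -1·x^1·y^2 ↦ -1·X^1·Y^2·Z^0.
  monomial 2·x^1·y^1 ↦ 2·X^1·Y^1·Z^1.
  monomial -1·x^1·y^0 ↦ -1·X^1·Y^0·Z^2.
  monomial 2·x^0·y^3 ↦ 2·X^0·Y^3·Z^0.
  monomial -2·x^0·y^2 ↦ -2·X^0·Y^2·Z^1.
  monomial 2·x^0·y^1 ↦ 2·X^0·Y^1·Z^2.
  monomial -2·x^0·y^0 ↦ -2·X^0·Y^0·Z^3.
Collecting: F(X, Y, Z) = -2*X**2*Y + 3*X**2*Z - X*Y**2 + 2*X*Y*Z - X*Z**2 + 2*Y**3 - 2*Y**2*Z + 2*Y*Z**2 - 2*Z**3.


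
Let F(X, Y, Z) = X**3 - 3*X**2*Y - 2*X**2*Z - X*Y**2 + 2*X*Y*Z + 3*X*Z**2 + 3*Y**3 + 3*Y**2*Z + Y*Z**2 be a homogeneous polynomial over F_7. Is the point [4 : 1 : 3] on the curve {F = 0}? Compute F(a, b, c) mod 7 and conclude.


F(4,1,3) ≡ 6 (mod 7); P is NOT on the curve.

Evaluate F(4, 1, 3) term-by-term (mod 7).
  X**3 ↦ 1·64·1·1 = 64
  -3*X**2*Y ↦ -3·16·1·1 = -48
  -2*X**2*Z ↦ -2·16·1·3 = -96
  -X*Y**2 ↦ -1·4·1·1 = -4
  2*X*Y*Z ↦ 2·4·1·3 = 24
  3*X*Z**2 ↦ 3·4·1·9 = 108
  3*Y**3 ↦ 3·1·1·1 = 3
  3*Y**2*Z ↦ 3·1·1·3 = 9
  Y*Z**2 ↦ 1·1·1·9 = 9
Sum: F(4, 1, 3) = (64) + (-48) + (-96) + (-4) + (24) + (108) + (3) + (9) + (9) = 69.
Reducing mod 7: 69 ≡ 6 (mod 7).
Since F(a, b, c) ≡ 6 ≠ 0 (mod 7), P does NOT lie on the curve.


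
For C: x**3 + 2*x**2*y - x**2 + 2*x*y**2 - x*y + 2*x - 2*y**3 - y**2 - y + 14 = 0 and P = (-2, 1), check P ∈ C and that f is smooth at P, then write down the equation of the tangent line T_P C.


Tangent line at P: 11*x - 7*y + 29 = 0.

Step 1: f(-2, 1) = 0, so P lies on C.
Step 2: partial derivatives
  f_x(x, y) = 3*x**2 + 4*x*y - 2*x + 2*y**2 - y + 2, f_y(x, y) = 2*x**2 + 4*x*y - x - 6*y**2 - 2*y - 1.
  f_x(P) = 11, f_y(P) = -7 (gradient nonzero, so P is smooth).
Step 3: tangent line at P: 11·(x − -2) + -7·(y − 1) = 0.
Expanding: 11*x - 7*y + 29 = 0.


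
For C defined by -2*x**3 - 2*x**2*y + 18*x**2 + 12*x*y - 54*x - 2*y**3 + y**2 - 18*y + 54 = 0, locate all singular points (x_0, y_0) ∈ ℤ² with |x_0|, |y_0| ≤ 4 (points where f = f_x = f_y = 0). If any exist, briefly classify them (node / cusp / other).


Singular points: {(3, 0)}; classification: cusp.

Compute partial derivatives:
  f_x = -6*x**2 - 4*x*y + 36*x + 12*y - 54.
  f_y = -2*x**2 + 12*x - 6*y**2 + 2*y - 18.
Scan x_0 ∈ {−4, ..., 4}. For each x_0, f_y(x_0, y) is a polynomial in y; find its integer roots y ∈ {−4, ..., 4}, then test f_x and f at those candidates.
  x = -4: f_y(-4, y) = -6*y**2 + 2*y - 98; no integer root y with |y| ≤ 4.
  x = -3: f_y(-3, y) = -6*y**2 + 2*y - 72; no integer root y with |y| ≤ 4.
  x = -2: f_y(-2, y) = -6*y**2 + 2*y - 50; no integer root y with |y| ≤ 4.
  x = -1: f_y(-1, y) = -6*y**2 + 2*y - 32; no integer root y with |y| ≤ 4.
  x = 0: f_y(0, y) = -6*y**2 + 2*y - 18; no integer root y with |y| ≤ 4.
  x = 1: f_y(1, y) = -6*y**2 + 2*y - 8; no integer root y with |y| ≤ 4.
  x = 2: f_y(2, y) = -6*y**2 + 2*y - 2; no integer root y with |y| ≤ 4.
  x = 3: f_y(3, y) = -6*y**2 + 2*y; vanishes at y ∈ {0}. (3, 0): f_x = 0, f = 0 — SINGULAR.
  x = 4: f_y(4, y) = -6*y**2 + 2*y - 2; no integer root y with |y| ≤ 4.
Only singular point on the grid: (3, 0).
Classify: substitute x = 3 + u, y = 0 + v and expand: f = -2*u**3 - 2*u**2*v - 2*v**3 + v**2.
No constant or linear terms (consistent with a singular point). Quadratic part: v**2. Cubic part: -2*u**3 - 2*u**2*v - 2*v**3.
The quadratic part v**2 is a perfect square, so there is a single (double) tangent line v = 0, i.e. y = 0. Restricting the cubic part to that line (v = 0) leaves -2*u**3 ≠ 0, so f is not divisible by v and the branch is v² ≈ 2*u**3 to lowest order — this is a cusp.
Classification: cusp.


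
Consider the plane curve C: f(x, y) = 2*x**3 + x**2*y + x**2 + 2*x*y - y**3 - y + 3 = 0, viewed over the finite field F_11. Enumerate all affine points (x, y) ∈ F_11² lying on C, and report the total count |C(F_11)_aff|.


Affine F_11-points: {(0, 8), (1, 6), (3, 0), (3, 5), (3, 6), (6, 1), (6, 9), (9, 1), (9, 4), (9, 6)}; count = 10.

For each of the 121 pairs (x, y) ∈ F_11², evaluate f(x, y) mod 11. Record the zeros.
  x = 0: [0↦3, 1↦1, 2↦4, 3↦6, 4↦1, 5↦5, 6↦1, 7↦5, 8↦0, 9↦2, 10↦5]  zeros at y ∈ {8}
  x = 1: [0↦6, 1↦7, 2↦2, 3↦7, 4↦5, 5↦1, 6↦0, 7↦7, 8↦5, 9↦10, 10↦5]  zeros at y ∈ {6}
  x = 2: [0↦1, 1↦7, 2↦7, 3↦6, 4↦9, 5↦10, 6↦3, 7↦4, 8↦7, 9↦6, 10↦6]  zeros at y ∈ ∅
  x = 3: [0↦0, 1↦2, 2↦9, 3↦4, 4↦3, 5↦0, 6↦0, 7↦8, 8↦7, 9↦2, 10↦9]  zeros at y ∈ {0, 5, 6}
  x = 4: [0↦4, 1↦4, 2↦9, 3↦2, 4↦10, 5↦5, 6↦3, 7↦9, 8↦6, 9↦10, 10↦4]  zeros at y ∈ ∅
  x = 5: [0↦3, 1↦3, 2↦8, 3↦1, 4↦9, 5↦4, 6↦2, 7↦8, 8↦5, 9↦9, 10↦3]  zeros at y ∈ ∅
  x = 6: [0↦9, 1↦0, 2↦7, 3↦2, 4↦1, 5↦9, 6↦9, 7↦6, 8↦5, 9↦0, 10↦7]  zeros at y ∈ {1, 9}
  x = 7: [0↦1, 1↦7, 2↦7, 3↦6, 4↦9, 5↦10, 6↦3, 7↦4, 8↦7, 9↦6, 10↦6]  zeros at y ∈ ∅
  x = 8: [0↦2, 1↦3, 2↦9, 3↦3, 4↦1, 5↦8, 6↦7, 7↦3, 8↦1, 9↦6, 10↦1]  zeros at y ∈ ∅
  x = 9: [0↦2, 1↦0, 2↦3, 3↦5, 4↦0, 5↦4, 6↦0, 7↦4, 8↦10, 9↦1, 10↦4]  zeros at y ∈ {1, 4, 6}
  x = 10: [0↦2, 1↦10, 2↦1, 3↦2, 4↦7, 5↦10, 6↦5, 7↦8, 8↦2, 9↦3, 10↦5]  zeros at y ∈ ∅
Collecting zeros: affine points = {(0, 8), (1, 6), (3, 0), (3, 5), (3, 6), (6, 1), (6, 9), (9, 1), (9, 4), (9, 6)}.
Total count |C(F_11)_aff| = 10.


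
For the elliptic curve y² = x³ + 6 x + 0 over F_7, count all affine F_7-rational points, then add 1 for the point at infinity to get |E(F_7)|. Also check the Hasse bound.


Affine points = {(0, 0), (1, 0), (4, 2), (4, 5), (5, 1), (5, 6), (6, 0)}; affine count = 7; |E(F_7)| = 8.

Discriminant check: Δ ∝ 4a³ + 27b² = 4·6³ + 27·0² = 4·216 + 27·0 ≡ 3 (mod 7). Nonzero ⇒ E is nonsingular.
For each x ∈ F_7, compute rhs = x³ + 6·x + 0 mod 7, then count y ∈ F_7 with y² ≡ rhs.
  x = 0: rhs = 0, matching y values: 0 (1 points).
  x = 1: rhs = 0, matching y values: 0 (1 points).
  x = 2: rhs = 6, matching y values: none (0 points).
  x = 3: rhs = 3, matching y values: none (0 points).
  x = 4: rhs = 4, matching y values: 2, 5 (2 points).
  x = 5: rhs = 1, matching y values: 1, 6 (2 points).
  x = 6: rhs = 0, matching y values: 0 (1 points).
Total affine count: 7.
Full point count |E(F_7)| = 7 + 1 = 8.
Hasse bound: |8 − (7+1)| = |0| = 0 ≤ 2√7 ≈ 5.2915 ✓.


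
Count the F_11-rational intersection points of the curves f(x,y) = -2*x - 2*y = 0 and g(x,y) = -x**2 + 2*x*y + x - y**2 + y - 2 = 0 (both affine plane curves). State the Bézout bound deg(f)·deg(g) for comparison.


Common zeros: {(4, 7), (7, 4)}; count = 2; Bézout bound = 2.

deg(f) = 1, deg(g) = 2, so Bézout bound = 2.
Scan x ∈ F_11. For each x, list the y ∈ F_11 with f(x, y) ≡ 0 and those with g(x, y) ≡ 0 (mod 11); the common zeros in that column are the intersection.
  x = 0: f ≡ 0 at y ∈ {0}; g ≡ 0 at y ∈ {5, 7}; common: ∅.
  x = 1: f ≡ 0 at y ∈ {10}; g ≡ 0 at y ∈ {1, 2}; common: ∅.
  x = 2: f ≡ 0 at y ∈ {9}; g ≡ 0 at y ∈ {1, 4}; common: ∅.
  x = 3: f ≡ 0 at y ∈ {8}; g ≡ 0 at y ∈ ∅; common: ∅.
  x = 4: f ≡ 0 at y ∈ {7}; g ≡ 0 at y ∈ {2, 7}; common: {7}.
  x = 5: f ≡ 0 at y ∈ {6}; g ≡ 0 at y ∈ {0}; common: ∅.
  x = 6: f ≡ 0 at y ∈ {5}; g ≡ 0 at y ∈ ∅; common: ∅.
  x = 7: f ≡ 0 at y ∈ {4}; g ≡ 0 at y ∈ {0, 4}; common: {4}.
  x = 8: f ≡ 0 at y ∈ {3}; g ≡ 0 at y ∈ ∅; common: ∅.
  x = 9: f ≡ 0 at y ∈ {2}; g ≡ 0 at y ∈ ∅; common: ∅.
  x = 10: f ≡ 0 at y ∈ {1}; g ≡ 0 at y ∈ ∅; common: ∅.
Collecting: common zeros = {(4, 7), (7, 4)}, so the count is 2.
Comparison with the Bézout bound: 2 ≤ 2 = deg(f)·deg(g), as expected for curves with no common component (the bound is attained).


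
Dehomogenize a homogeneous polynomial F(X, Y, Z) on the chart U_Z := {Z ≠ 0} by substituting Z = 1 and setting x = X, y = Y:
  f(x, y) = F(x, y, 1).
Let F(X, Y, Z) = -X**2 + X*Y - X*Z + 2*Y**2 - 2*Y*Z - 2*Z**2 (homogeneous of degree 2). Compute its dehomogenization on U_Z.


f(x, y) = -x**2 + x*y - x + 2*y**2 - 2*y - 2

On U_Z we set Z = 1. Each monomial c·X^i·Y^j·Z^k in F becomes c·x^i·y^j·1^k = c·x^i·y^j.
Substituting Z = 1: F(X, Y, 1) = -x**2 + x*y - x + 2*y**2 - 2*y - 2.
Note: deg(f) ≤ deg(F) = 2; strict inequality happens when F is divisible by Z (lost terms).


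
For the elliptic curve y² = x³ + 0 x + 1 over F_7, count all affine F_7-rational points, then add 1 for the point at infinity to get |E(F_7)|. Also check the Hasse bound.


Affine points = {(0, 1), (0, 6), (1, 3), (1, 4), (2, 3), (2, 4), (3, 0), (4, 3), (4, 4), (5, 0), (6, 0)}; affine count = 11; |E(F_7)| = 12.

Discriminant check: Δ ∝ 4a³ + 27b² = 4·0³ + 27·1² = 4·0 + 27·1 ≡ 6 (mod 7). Nonzero ⇒ E is nonsingular.
For each x ∈ F_7, compute rhs = x³ + 0·x + 1 mod 7, then count y ∈ F_7 with y² ≡ rhs.
  x = 0: rhs = 1, matching y values: 1, 6 (2 points).
  x = 1: rhs = 2, matching y values: 3, 4 (2 points).
  x = 2: rhs = 2, matching y values: 3, 4 (2 points).
  x = 3: rhs = 0, matching y values: 0 (1 points).
  x = 4: rhs = 2, matching y values: 3, 4 (2 points).
  x = 5: rhs = 0, matching y values: 0 (1 points).
  x = 6: rhs = 0, matching y values: 0 (1 points).
Total affine count: 11.
Full point count |E(F_7)| = 11 + 1 = 12.
Hasse bound: |12 − (7+1)| = |4| = 4 ≤ 2√7 ≈ 5.2915 ✓.


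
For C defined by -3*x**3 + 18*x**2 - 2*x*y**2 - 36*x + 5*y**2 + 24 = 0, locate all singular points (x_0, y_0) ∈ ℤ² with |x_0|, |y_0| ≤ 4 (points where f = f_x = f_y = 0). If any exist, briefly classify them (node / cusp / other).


Singular points: {(2, 0)}; classification: cusp.

Compute partial derivatives:
  f_x = -9*x**2 + 36*x - 2*y**2 - 36.
  f_y = -4*x*y + 10*y.
Scan x_0 ∈ {−4, ..., 4}. For each x_0, f_y(x_0, y) is a polynomial in y; find its integer roots y ∈ {−4, ..., 4}, then test f_x and f at those candidates.
  x = -4: f_y(-4, y) = 26*y; vanishes at y ∈ {0}. (-4, 0): f_x = -324 ≠ 0.
  x = -3: f_y(-3, y) = 22*y; vanishes at y ∈ {0}. (-3, 0): f_x = -225 ≠ 0.
  x = -2: f_y(-2, y) = 18*y; vanishes at y ∈ {0}. (-2, 0): f_x = -144 ≠ 0.
  x = -1: f_y(-1, y) = 14*y; vanishes at y ∈ {0}. (-1, 0): f_x = -81 ≠ 0.
  x = 0: f_y(0, y) = 10*y; vanishes at y ∈ {0}. (0, 0): f_x = -36 ≠ 0.
  x = 1: f_y(1, y) = 6*y; vanishes at y ∈ {0}. (1, 0): f_x = -9 ≠ 0.
  x = 2: f_y(2, y) = 2*y; vanishes at y ∈ {0}. (2, 0): f_x = 0, f = 0 — SINGULAR.
  x = 3: f_y(3, y) = -2*y; vanishes at y ∈ {0}. (3, 0): f_x = -9 ≠ 0.
  x = 4: f_y(4, y) = -6*y; vanishes at y ∈ {0}. (4, 0): f_x = -36 ≠ 0.
Only singular point on the grid: (2, 0).
Classify: substitute x = 2 + u, y = 0 + v and expand: f = -3*u**3 - 2*u*v**2 + v**2.
No constant or linear terms (consistent with a singular point). Quadratic part: v**2. Cubic part: -3*u**3 - 2*u*v**2.
The quadratic part v**2 is a perfect square, so there is a single (double) tangent line v = 0, i.e. y = 0. Restricting the cubic part to that line (v = 0) leaves -3*u**3 ≠ 0, so f is not divisible by v and the branch is v² ≈ 3*u**3 to lowest order — this is a cusp.
Classification: cusp.


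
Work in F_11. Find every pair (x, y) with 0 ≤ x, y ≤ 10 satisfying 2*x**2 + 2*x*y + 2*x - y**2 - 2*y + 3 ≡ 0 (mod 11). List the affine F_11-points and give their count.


Affine F_11-points: {(0, 1), (0, 8), (2, 5), (2, 8), (3, 5), (3, 10), (8, 4), (8, 10), (9, 1), (9, 4)}; count = 10.

For each of the 121 pairs (x, y) ∈ F_11², evaluate f(x, y) mod 11. Record the zeros.
  x = 0: [0↦3, 1↦0, 2↦6, 3↦10, 4↦1, 5↦1, 6↦10, 7↦6, 8↦0, 9↦3, 10↦4]  zeros at y ∈ {1, 8}
  x = 1: [0↦7, 1↦6, 2↦3, 3↦9, 4↦2, 5↦4, 6↦4, 7↦2, 8↦9, 9↦3, 10↦6]  zeros at y ∈ ∅
  x = 2: [0↦4, 1↦5, 2↦4, 3↦1, 4↦7, 5↦0, 6↦2, 7↦2, 8↦0, 9↦7, 10↦1]  zeros at y ∈ {5, 8}
  x = 3: [0↦5, 1↦8, 2↦9, 3↦8, 4↦5, 5↦0, 6↦4, 7↦6, 8↦6, 9↦4, 10↦0]  zeros at y ∈ {5, 10}
  x = 4: [0↦10, 1↦4, 2↦7, 3↦8, 4↦7, 5↦4, 6↦10, 7↦3, 8↦5, 9↦5, 10↦3]  zeros at y ∈ ∅
  x = 5: [0↦8, 1↦4, 2↦9, 3↦1, 4↦2, 5↦1, 6↦9, 7↦4, 8↦8, 9↦10, 10↦10]  zeros at y ∈ ∅
  x = 6: [0↦10, 1↦8, 2↦4, 3↦9, 4↦1, 5↦2, 6↦1, 7↦9, 8↦4, 9↦8, 10↦10]  zeros at y ∈ ∅
  x = 7: [0↦5, 1↦5, 2↦3, 3↦10, 4↦4, 5↦7, 6↦8, 7↦7, 8↦4, 9↦10, 10↦3]  zeros at y ∈ ∅
  x = 8: [0↦4, 1↦6, 2↦6, 3↦4, 4↦0, 5↦5, 6↦8, 7↦9, 8↦8, 9↦5, 10↦0]  zeros at y ∈ {4, 10}
  x = 9: [0↦7, 1↦0, 2↦2, 3↦2, 4↦0, 5↦7, 6↦1, 7↦4, 8↦5, 9↦4, 10↦1]  zeros at y ∈ {1, 4}
  x = 10: [0↦3, 1↦9, 2↦2, 3↦4, 4↦4, 5↦2, 6↦9, 7↦3, 8↦6, 9↦7, 10↦6]  zeros at y ∈ ∅
Collecting zeros: affine points = {(0, 1), (0, 8), (2, 5), (2, 8), (3, 5), (3, 10), (8, 4), (8, 10), (9, 1), (9, 4)}.
Total count |C(F_11)_aff| = 10.


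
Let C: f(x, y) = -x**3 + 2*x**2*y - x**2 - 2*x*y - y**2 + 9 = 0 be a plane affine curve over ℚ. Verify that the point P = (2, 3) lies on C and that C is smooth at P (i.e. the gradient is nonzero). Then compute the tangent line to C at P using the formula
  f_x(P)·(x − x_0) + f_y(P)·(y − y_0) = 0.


Tangent line at P: 2*x - 2*y + 2 = 0.

Step 1: f(2, 3) = 0, so P lies on C.
Step 2: partial derivatives
  f_x(x, y) = -3*x**2 + 4*x*y - 2*x - 2*y, f_y(x, y) = 2*x**2 - 2*x - 2*y.
  f_x(P) = 2, f_y(P) = -2 (gradient nonzero, so P is smooth).
Step 3: tangent line at P: 2·(x − 2) + -2·(y − 3) = 0.
Expanding: 2*x - 2*y + 2 = 0.


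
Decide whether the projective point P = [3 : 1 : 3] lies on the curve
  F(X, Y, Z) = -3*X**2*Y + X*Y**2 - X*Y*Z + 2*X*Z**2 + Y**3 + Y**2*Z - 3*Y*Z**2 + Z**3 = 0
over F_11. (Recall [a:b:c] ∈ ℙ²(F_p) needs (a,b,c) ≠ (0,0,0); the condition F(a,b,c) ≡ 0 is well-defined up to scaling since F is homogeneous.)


F(3,1,3) ≡ 3 (mod 11); P is NOT on the curve.

Evaluate F(3, 1, 3) term-by-term (mod 11).
  -3*X**2*Y ↦ -3·9·1·1 = -27
  X*Y**2 ↦ 1·3·1·1 = 3
  -X*Y*Z ↦ -1·3·1·3 = -9
  2*X*Z**2 ↦ 2·3·1·9 = 54
  Y**3 ↦ 1·1·1·1 = 1
  Y**2*Z ↦ 1·1·1·3 = 3
  -3*Y*Z**2 ↦ -3·1·1·9 = -27
  Z**3 ↦ 1·1·1·27 = 27
Sum: F(3, 1, 3) = (-27) + (3) + (-9) + (54) + (1) + (3) + (-27) + (27) = 25.
Reducing mod 11: 25 ≡ 3 (mod 11).
Since F(a, b, c) ≡ 3 ≠ 0 (mod 11), P does NOT lie on the curve.


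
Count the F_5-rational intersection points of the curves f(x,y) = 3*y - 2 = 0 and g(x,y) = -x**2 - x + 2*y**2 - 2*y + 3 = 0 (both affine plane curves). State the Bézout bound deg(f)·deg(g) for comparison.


Common zeros: {(1, 4), (3, 4)}; count = 2; Bézout bound = 2.

deg(f) = 1, deg(g) = 2, so Bézout bound = 2.
Scan x ∈ F_5. For each x, list the y ∈ F_5 with f(x, y) ≡ 0 and those with g(x, y) ≡ 0 (mod 5); the common zeros in that column are the intersection.
  x = 0: f ≡ 0 at y ∈ {4}; g ≡ 0 at y ∈ {3}; common: ∅.
  x = 1: f ≡ 0 at y ∈ {4}; g ≡ 0 at y ∈ {2, 4}; common: {4}.
  x = 2: f ≡ 0 at y ∈ {4}; g ≡ 0 at y ∈ ∅; common: ∅.
  x = 3: f ≡ 0 at y ∈ {4}; g ≡ 0 at y ∈ {2, 4}; common: {4}.
  x = 4: f ≡ 0 at y ∈ {4}; g ≡ 0 at y ∈ {3}; common: ∅.
Collecting: common zeros = {(1, 4), (3, 4)}, so the count is 2.
Comparison with the Bézout bound: 2 ≤ 2 = deg(f)·deg(g), as expected for curves with no common component (the bound is attained).


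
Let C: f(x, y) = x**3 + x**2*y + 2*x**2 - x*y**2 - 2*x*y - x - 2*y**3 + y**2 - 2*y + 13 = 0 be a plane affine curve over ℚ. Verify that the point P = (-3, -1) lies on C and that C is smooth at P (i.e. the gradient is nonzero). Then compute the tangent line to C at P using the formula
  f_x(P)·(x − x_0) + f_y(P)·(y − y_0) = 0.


Tangent line at P: 21*x - y + 62 = 0.

Step 1: f(-3, -1) = 0, so P lies on C.
Step 2: partial derivatives
  f_x(x, y) = 3*x**2 + 2*x*y + 4*x - y**2 - 2*y - 1, f_y(x, y) = x**2 - 2*x*y - 2*x - 6*y**2 + 2*y - 2.
  f_x(P) = 21, f_y(P) = -1 (gradient nonzero, so P is smooth).
Step 3: tangent line at P: 21·(x − -3) + -1·(y − -1) = 0.
Expanding: 21*x - y + 62 = 0.


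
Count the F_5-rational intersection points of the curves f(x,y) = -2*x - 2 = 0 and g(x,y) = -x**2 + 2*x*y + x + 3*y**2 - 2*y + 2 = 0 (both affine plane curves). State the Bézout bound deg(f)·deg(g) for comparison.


Common zeros: {(4, 0), (4, 3)}; count = 2; Bézout bound = 2.

deg(f) = 1, deg(g) = 2, so Bézout bound = 2.
Scan x ∈ F_5. For each x, list the y ∈ F_5 with f(x, y) ≡ 0 and those with g(x, y) ≡ 0 (mod 5); the common zeros in that column are the intersection.
  x = 0: f ≡ 0 at y ∈ ∅; g ≡ 0 at y ∈ {2}; common: ∅.
  x = 1: f ≡ 0 at y ∈ ∅; g ≡ 0 at y ∈ {1, 4}; common: ∅.
  x = 2: f ≡ 0 at y ∈ ∅; g ≡ 0 at y ∈ {0, 1}; common: ∅.
  x = 3: f ≡ 0 at y ∈ ∅; g ≡ 0 at y ∈ {3, 4}; common: ∅.
  x = 4: f ≡ 0 at y ∈ {0, 1, 2, 3, 4}; g ≡ 0 at y ∈ {0, 3}; common: {0, 3}.
Collecting: common zeros = {(4, 0), (4, 3)}, so the count is 2.
Comparison with the Bézout bound: 2 ≤ 2 = deg(f)·deg(g), as expected for curves with no common component (the bound is attained).


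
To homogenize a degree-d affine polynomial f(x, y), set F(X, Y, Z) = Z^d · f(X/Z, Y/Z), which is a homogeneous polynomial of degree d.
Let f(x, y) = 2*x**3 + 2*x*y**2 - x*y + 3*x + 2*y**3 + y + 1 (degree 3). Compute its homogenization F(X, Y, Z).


F(X, Y, Z) = 2*X**3 + 2*X*Y**2 - X*Y*Z + 3*X*Z**2 + 2*Y**3 + Y*Z**2 + Z**3

deg(f) = 3.
Substitute x = X/Z, y = Y/Z into f, then multiply by Z^3.
  monomial 2·x^3·y^0 ↦ 2·X^3·Y^0·Z^0.
  monomial 2·x^1·y^2 ↦ 2·X^1·Y^2·Z^0.
  monomial -1·x^1·y^1 ↦ -1·X^1·Y^1·Z^1.
  monomial 3·x^1·y^0 ↦ 3·X^1·Y^0·Z^2.
  monomial 2·x^0·y^3 ↦ 2·X^0·Y^3·Z^0.
  monomial 1·x^0·y^1 ↦ 1·X^0·Y^1·Z^2.
  monomial 1·x^0·y^0 ↦ 1·X^0·Y^0·Z^3.
Collecting: F(X, Y, Z) = 2*X**3 + 2*X*Y**2 - X*Y*Z + 3*X*Z**2 + 2*Y**3 + Y*Z**2 + Z**3.


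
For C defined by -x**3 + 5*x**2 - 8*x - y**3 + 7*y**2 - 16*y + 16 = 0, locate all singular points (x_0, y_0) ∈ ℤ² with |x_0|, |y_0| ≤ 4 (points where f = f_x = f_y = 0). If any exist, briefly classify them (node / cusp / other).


Singular points: {(2, 2)}; classification: node.

Compute partial derivatives:
  f_x = -3*x**2 + 10*x - 8.
  f_y = -3*y**2 + 14*y - 16.
Scan x_0 ∈ {−4, ..., 4}. For each x_0, f_y(x_0, y) is a polynomial in y; find its integer roots y ∈ {−4, ..., 4}, then test f_x and f at those candidates.
  x = -4: f_y(-4, y) = -3*y**2 + 14*y - 16; vanishes at y ∈ {2}. (-4, 2): f_x = -96 ≠ 0.
  x = -3: f_y(-3, y) = -3*y**2 + 14*y - 16; vanishes at y ∈ {2}. (-3, 2): f_x = -65 ≠ 0.
  x = -2: f_y(-2, y) = -3*y**2 + 14*y - 16; vanishes at y ∈ {2}. (-2, 2): f_x = -40 ≠ 0.
  x = -1: f_y(-1, y) = -3*y**2 + 14*y - 16; vanishes at y ∈ {2}. (-1, 2): f_x = -21 ≠ 0.
  x = 0: f_y(0, y) = -3*y**2 + 14*y - 16; vanishes at y ∈ {2}. (0, 2): f_x = -8 ≠ 0.
  x = 1: f_y(1, y) = -3*y**2 + 14*y - 16; vanishes at y ∈ {2}. (1, 2): f_x = -1 ≠ 0.
  x = 2: f_y(2, y) = -3*y**2 + 14*y - 16; vanishes at y ∈ {2}. (2, 2): f_x = 0, f = 0 — SINGULAR.
  x = 3: f_y(3, y) = -3*y**2 + 14*y - 16; vanishes at y ∈ {2}. (3, 2): f_x = -5 ≠ 0.
  x = 4: f_y(4, y) = -3*y**2 + 14*y - 16; vanishes at y ∈ {2}. (4, 2): f_x = -16 ≠ 0.
Only singular point on the grid: (2, 2).
Classify: substitute x = 2 + u, y = 2 + v and expand: f = -u**3 - u**2 - v**3 + v**2.
No constant or linear terms (consistent with a singular point). Quadratic part: -u**2 + v**2. Cubic part: -u**3 - v**3.
The quadratic part v**2 - u**2 = (v − u)(v + u) splits into two distinct linear factors, so there are two distinct tangent lines y − 2 = ±(x − 2) — this is a node (ordinary double point).
Classification: node.


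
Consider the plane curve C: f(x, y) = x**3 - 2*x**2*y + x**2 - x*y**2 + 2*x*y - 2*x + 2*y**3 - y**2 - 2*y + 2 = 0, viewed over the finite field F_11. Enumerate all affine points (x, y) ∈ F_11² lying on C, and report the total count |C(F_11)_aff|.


Affine F_11-points: {(0, 8), (1, 1), (1, 10), (2, 4), (2, 10), (5, 10), (6, 0), (7, 5), (10, 1), (10, 9)}; count = 10.

For each of the 121 pairs (x, y) ∈ F_11², evaluate f(x, y) mod 11. Record the zeros.
  x = 0: [0↦2, 1↦1, 2↦10, 3↦8, 4↦7, 5↦8, 6↦1, 7↦9, 8↦0, 9↦8, 10↦1]  zeros at y ∈ {8}
  x = 1: [0↦2, 1↦0, 2↦6, 3↦10, 4↦2, 5↦5, 6↦9, 7↦4, 8↦2, 9↦4, 10↦0]  zeros at y ∈ {1, 10}
  x = 2: [0↦10, 1↦3, 2↦2, 3↦8, 4↦0, 5↦1, 6↦1, 7↦1, 8↦2, 9↦5, 10↦0]  zeros at y ∈ {4, 10}
  x = 3: [0↦10, 1↦5, 2↦4, 3↦8, 4↦7, 5↦2, 6↦5, 7↦6, 8↦6, 9↦6, 10↦7]  zeros at y ∈ ∅
  x = 4: [0↦8, 1↦1, 2↦7, 3↦5, 4↦7, 5↦3, 6↦5, 7↦3, 8↦9, 9↦2, 10↦5]  zeros at y ∈ ∅
  x = 5: [0↦10, 1↦8, 2↦6, 3↦5, 4↦6, 5↦10, 6↦7, 7↦9, 8↦6, 9↦10, 10↦0]  zeros at y ∈ {10}
  x = 6: [0↦0, 1↦10, 2↦7, 3↦3, 4↦10, 5↦7, 6↦6, 7↦8, 8↦3, 9↦3, 10↦9]  zeros at y ∈ {0}
  x = 7: [0↦6, 1↦2, 2↦5, 3↦5, 4↦3, 5↦0, 6↦8, 7↦6, 8↦6, 9↦9, 10↦5]  zeros at y ∈ {5}
  x = 8: [0↦1, 1↦1, 2↦6, 3↦6, 4↦2, 5↦6, 6↦8, 7↦9, 8↦10, 9↦1, 10↦5]  zeros at y ∈ ∅
  x = 9: [0↦2, 1↦2, 2↦5, 3↦1, 4↦2, 5↦9, 6↦1, 7↦1, 8↦10, 9↦7, 10↦4]  zeros at y ∈ ∅
  x = 10: [0↦4, 1↦0, 2↦8, 3↦7, 4↦9, 5↦4, 6↦4, 7↦10, 8↦1, 9↦0, 10↦8]  zeros at y ∈ {1, 9}
Collecting zeros: affine points = {(0, 8), (1, 1), (1, 10), (2, 4), (2, 10), (5, 10), (6, 0), (7, 5), (10, 1), (10, 9)}.
Total count |C(F_11)_aff| = 10.
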